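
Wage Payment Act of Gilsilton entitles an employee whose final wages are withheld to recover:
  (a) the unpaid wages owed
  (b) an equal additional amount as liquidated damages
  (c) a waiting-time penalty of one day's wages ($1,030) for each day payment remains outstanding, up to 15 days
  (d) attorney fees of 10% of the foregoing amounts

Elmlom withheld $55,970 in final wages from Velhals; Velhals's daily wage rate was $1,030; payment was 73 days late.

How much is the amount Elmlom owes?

Liquidated damages (equal amount): $55,970
Penalty days: min(73, 15) = 15
Waiting-time penalty: 15 × $1,030 = $15,450
Subtotal: $55,970 + $55,970 + $15,450 = $127,390
Attorney fees: 10% of $127,390 = $12,739
Total award: $127,390 + $12,739 = $140,129

$140,129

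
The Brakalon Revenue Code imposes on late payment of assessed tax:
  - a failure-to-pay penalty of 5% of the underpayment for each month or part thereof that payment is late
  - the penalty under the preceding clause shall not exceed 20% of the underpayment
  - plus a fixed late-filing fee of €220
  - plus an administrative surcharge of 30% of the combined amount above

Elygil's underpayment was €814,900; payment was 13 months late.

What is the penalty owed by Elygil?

Penalty: €212,160

Accrued rate: 5% × 13 = 65%, capped at 20% → 20%
Failure-to-pay penalty: 20% of €814,900 = €162,980
Penalty before surcharge: €162,980 + €220 = €163,200
Administrative surcharge: 30% of €163,200 = €48,960
Total penalty: €163,200 + €48,960 = €212,160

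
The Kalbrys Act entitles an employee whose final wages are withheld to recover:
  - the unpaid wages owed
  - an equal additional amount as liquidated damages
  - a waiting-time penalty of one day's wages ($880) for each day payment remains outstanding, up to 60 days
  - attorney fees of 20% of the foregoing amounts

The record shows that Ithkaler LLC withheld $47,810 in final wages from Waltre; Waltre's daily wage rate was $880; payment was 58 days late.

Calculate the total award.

$175,992

Liquidated damages (equal amount): $47,810
Penalty days: min(58, 60) = 58
Waiting-time penalty: 58 × $880 = $51,040
Subtotal: $47,810 + $47,810 + $51,040 = $146,660
Attorney fees: 20% of $146,660 = $29,332
Total award: $146,660 + $29,332 = $175,992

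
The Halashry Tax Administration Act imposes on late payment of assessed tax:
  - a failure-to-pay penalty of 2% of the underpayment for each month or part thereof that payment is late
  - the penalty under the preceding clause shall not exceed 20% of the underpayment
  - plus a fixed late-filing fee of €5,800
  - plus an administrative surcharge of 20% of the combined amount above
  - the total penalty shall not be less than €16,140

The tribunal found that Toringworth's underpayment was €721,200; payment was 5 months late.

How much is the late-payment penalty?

Accrued rate: 2% × 5 = 10%, capped at 20% → 10%
Failure-to-pay penalty: 10% of €721,200 = €72,120
Penalty before surcharge: €72,120 + €5,800 = €77,920
Administrative surcharge: 20% of €77,920 = €15,584
Total penalty: €77,920 + €15,584 = €93,504
Minimum €16,140: €93,504 meets the minimum, no increase.

€93,504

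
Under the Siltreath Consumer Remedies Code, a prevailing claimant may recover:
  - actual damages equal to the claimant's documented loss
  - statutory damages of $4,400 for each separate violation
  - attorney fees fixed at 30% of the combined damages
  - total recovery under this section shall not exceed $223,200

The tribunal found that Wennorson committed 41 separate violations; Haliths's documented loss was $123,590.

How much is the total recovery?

Statutory damages: 41 × $4,400 = $180,400
Combined damages: $123,590 + $180,400 = $303,990
Attorney fees: 30% of $303,990 = $91,197
Total before cap: $303,990 + $91,197 = $395,187
Cap at $223,200: $395,187 exceeds the cap → $223,200

$223,200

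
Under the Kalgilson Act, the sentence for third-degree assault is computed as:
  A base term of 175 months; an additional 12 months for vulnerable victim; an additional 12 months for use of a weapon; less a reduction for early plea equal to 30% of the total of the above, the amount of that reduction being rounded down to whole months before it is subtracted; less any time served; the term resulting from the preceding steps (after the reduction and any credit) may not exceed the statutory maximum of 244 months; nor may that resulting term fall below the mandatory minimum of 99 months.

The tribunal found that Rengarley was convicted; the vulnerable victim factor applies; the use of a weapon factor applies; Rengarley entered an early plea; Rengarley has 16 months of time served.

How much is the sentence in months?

124 months

Vulnerable victim enhancement: +12 months
Use of a weapon enhancement: +12 months
Adjusted term: 175 months + 12 months + 12 months = 199 months
Early plea reduction: 30% of 199 months = 59 months (rounded down)
After reduction: 199 − 59 = 140 months
Less time served: 140 months − 16 months = 124 months
Cap at 244 months: 124 months is within the cap, no reduction.
Minimum 99 months: 124 months meets the minimum, no increase.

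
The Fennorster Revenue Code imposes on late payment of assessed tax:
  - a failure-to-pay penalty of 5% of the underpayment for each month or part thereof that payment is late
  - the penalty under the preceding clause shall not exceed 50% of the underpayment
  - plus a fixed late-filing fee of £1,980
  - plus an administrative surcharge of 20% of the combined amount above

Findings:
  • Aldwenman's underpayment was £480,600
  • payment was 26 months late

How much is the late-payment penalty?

Accrued rate: 5% × 26 = 130%, capped at 50% → 50%
Failure-to-pay penalty: 50% of £480,600 = £240,300
Penalty before surcharge: £240,300 + £1,980 = £242,280
Administrative surcharge: 20% of £242,280 = £48,456
Total penalty: £242,280 + £48,456 = £290,736

£290,736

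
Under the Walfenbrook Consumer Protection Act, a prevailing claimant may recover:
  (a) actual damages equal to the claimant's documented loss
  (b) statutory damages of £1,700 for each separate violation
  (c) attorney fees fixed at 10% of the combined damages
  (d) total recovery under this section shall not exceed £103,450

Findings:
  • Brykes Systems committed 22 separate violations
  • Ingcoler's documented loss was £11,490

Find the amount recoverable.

Statutory damages: 22 × £1,700 = £37,400
Combined damages: £11,490 + £37,400 = £48,890
Attorney fees: 10% of £48,890 = £4,889
Total before cap: £48,890 + £4,889 = £53,779
Cap at £103,450: £53,779 is within the cap, no reduction.

£53,779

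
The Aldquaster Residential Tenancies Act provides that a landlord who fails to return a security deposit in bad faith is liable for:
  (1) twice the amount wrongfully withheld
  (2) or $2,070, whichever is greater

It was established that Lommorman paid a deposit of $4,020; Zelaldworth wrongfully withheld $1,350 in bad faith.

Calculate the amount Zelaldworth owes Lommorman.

Doubled: 2 × $1,350 = $2,700
Minimum $2,070: $2,700 meets the minimum, no increase.

Recovery: $2,700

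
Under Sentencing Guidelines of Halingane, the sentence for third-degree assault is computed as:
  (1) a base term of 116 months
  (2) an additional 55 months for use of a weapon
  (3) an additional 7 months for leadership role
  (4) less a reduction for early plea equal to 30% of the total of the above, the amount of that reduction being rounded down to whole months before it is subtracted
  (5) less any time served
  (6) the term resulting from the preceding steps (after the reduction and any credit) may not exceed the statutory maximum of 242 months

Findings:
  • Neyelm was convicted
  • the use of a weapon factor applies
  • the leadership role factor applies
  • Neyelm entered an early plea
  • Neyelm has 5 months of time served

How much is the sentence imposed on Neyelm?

120 months

Use of a weapon enhancement: +55 months
Leadership role enhancement: +7 months
Adjusted term: 116 months + 55 months + 7 months = 178 months
Early plea reduction: 30% of 178 months = 53 months (rounded down)
After reduction: 178 − 53 = 125 months
Less time served: 125 months − 5 months = 120 months
Cap at 242 months: 120 months is within the cap, no reduction.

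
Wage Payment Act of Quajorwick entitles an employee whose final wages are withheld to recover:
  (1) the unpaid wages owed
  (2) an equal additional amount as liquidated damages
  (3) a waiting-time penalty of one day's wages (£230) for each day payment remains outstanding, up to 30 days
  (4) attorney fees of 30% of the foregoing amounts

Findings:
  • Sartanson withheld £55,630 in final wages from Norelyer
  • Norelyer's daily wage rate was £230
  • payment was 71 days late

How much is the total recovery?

£153,608

Liquidated damages (equal amount): £55,630
Penalty days: min(71, 30) = 30
Waiting-time penalty: 30 × £230 = £6,900
Subtotal: £55,630 + £55,630 + £6,900 = £118,160
Attorney fees: 30% of £118,160 = £35,448
Total award: £118,160 + £35,448 = £153,608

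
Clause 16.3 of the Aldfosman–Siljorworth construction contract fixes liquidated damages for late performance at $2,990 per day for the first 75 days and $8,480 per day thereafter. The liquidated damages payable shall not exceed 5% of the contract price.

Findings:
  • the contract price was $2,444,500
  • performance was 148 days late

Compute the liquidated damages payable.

$122,225

First 75 days: 75 × $2,990 = $224,250
Remaining days: (148 − 75) × $8,480 = $619,040
Accrued per-day damages: $224,250 + $619,040 = $843,290
Cap: 5% of $2,444,500 = $122,225
Cap at $122,225: $843,290 exceeds the cap → $122,225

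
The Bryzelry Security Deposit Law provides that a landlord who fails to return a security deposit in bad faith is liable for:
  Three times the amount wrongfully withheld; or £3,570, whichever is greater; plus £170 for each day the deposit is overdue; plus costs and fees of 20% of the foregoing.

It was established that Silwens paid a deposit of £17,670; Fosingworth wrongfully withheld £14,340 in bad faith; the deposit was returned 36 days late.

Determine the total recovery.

Trebled: 3 × £14,340 = £43,020
Minimum £3,570: £43,020 meets the minimum, no increase.
Late-return penalty: 36 × £170 = £6,120
Damages plus late penalty: £43,020 + £6,120 = £49,140
Costs and fees: 20% of £49,140 = £9,828
Total recovery: £49,140 + £9,828 = £58,968

£58,968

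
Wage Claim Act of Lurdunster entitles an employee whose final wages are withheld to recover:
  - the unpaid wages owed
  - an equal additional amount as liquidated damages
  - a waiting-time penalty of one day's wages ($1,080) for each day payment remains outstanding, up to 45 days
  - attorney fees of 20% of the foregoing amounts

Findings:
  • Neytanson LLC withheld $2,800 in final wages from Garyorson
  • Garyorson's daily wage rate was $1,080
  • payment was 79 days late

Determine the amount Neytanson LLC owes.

$65,040

Liquidated damages (equal amount): $2,800
Penalty days: min(79, 45) = 45
Waiting-time penalty: 45 × $1,080 = $48,600
Subtotal: $2,800 + $2,800 + $48,600 = $54,200
Attorney fees: 20% of $54,200 = $10,840
Total award: $54,200 + $10,840 = $65,040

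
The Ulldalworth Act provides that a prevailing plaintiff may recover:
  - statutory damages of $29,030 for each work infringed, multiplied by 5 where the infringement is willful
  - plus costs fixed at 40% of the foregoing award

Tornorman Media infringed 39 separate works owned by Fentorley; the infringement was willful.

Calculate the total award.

Statutory damages: 39 × $29,030 = $1,132,170
Multiplied by 5: 5 × $1,132,170 = $5,660,850
Costs: 40% of $5,660,850 = $2,264,340
Award plus costs: $5,660,850 + $2,264,340 = $7,925,190

Award: $7,925,190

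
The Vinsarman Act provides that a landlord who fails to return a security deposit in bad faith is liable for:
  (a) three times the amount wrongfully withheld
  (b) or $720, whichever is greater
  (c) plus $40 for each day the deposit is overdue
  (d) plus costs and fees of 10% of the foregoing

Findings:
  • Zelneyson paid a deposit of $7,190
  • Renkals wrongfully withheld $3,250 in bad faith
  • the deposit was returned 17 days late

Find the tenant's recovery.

$11,473

Trebled: 3 × $3,250 = $9,750
Minimum $720: $9,750 meets the minimum, no increase.
Late-return penalty: 17 × $40 = $680
Damages plus late penalty: $9,750 + $680 = $10,430
Costs and fees: 10% of $10,430 = $1,043
Total recovery: $10,430 + $1,043 = $11,473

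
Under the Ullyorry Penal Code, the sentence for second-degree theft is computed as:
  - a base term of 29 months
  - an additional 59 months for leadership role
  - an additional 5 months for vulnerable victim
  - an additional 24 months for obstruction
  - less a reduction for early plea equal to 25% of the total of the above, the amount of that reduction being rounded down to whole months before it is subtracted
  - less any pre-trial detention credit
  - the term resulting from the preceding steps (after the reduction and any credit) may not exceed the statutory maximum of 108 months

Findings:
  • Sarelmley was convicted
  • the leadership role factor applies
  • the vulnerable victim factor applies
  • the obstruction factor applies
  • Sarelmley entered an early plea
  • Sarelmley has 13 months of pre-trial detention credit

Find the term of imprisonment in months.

75 months

Leadership role enhancement: +59 months
Vulnerable victim enhancement: +5 months
Obstruction enhancement: +24 months
Adjusted term: 29 months + 59 months + 5 months + 24 months = 117 months
Early plea reduction: 25% of 117 months = 29 months (rounded down)
After reduction: 117 − 29 = 88 months
Less pre-trial detention credit: 88 months − 13 months = 75 months
Cap at 108 months: 75 months is within the cap, no reduction.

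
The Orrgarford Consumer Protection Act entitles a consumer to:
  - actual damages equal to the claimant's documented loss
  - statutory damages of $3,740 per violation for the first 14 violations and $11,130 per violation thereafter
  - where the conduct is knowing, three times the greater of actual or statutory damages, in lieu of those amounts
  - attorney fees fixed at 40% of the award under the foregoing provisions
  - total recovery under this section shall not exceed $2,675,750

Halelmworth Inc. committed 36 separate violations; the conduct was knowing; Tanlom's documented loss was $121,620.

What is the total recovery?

First 14 violations: 14 × $3,740 = $52,360
Remaining violations: (36 − 14) × $11,130 = $244,860
Statutory damages: $52,360 + $244,860 = $297,220
Greater of actual damages ($121,620) or statutory damages ($297,220): $297,220
Trebled: 3 × $297,220 = $891,660
Attorney fees: 40% of $891,660 = $356,664
Total before cap: $891,660 + $356,664 = $1,248,324
Cap at $2,675,750: $1,248,324 is within the cap, no reduction.

Total recovery: $1,248,324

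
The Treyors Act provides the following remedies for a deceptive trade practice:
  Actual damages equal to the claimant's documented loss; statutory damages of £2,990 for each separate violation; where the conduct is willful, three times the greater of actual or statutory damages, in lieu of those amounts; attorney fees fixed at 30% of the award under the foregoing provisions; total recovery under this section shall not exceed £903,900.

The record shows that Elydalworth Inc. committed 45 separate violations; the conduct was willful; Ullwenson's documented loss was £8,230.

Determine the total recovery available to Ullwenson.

Statutory damages: 45 × £2,990 = £134,550
Greater of actual damages (£8,230) or statutory damages (£134,550): £134,550
Trebled: 3 × £134,550 = £403,650
Attorney fees: 30% of £403,650 = £121,095
Total before cap: £403,650 + £121,095 = £524,745
Cap at £903,900: £524,745 is within the cap, no reduction.

£524,745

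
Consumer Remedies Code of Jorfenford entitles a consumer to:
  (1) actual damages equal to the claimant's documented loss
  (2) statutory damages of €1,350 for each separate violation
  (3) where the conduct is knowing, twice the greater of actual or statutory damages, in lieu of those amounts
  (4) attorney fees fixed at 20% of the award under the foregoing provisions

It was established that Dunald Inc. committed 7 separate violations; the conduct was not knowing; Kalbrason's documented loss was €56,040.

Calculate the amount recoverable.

Statutory damages: 7 × €1,350 = €9,450
Conduct not knowing: the in-lieu enhancement does not apply.
Actual plus statutory damages: €56,040 + €9,450 = €65,490
Attorney fees: 20% of €65,490 = €13,098
Total recovery: €65,490 + €13,098 = €78,588

€78,588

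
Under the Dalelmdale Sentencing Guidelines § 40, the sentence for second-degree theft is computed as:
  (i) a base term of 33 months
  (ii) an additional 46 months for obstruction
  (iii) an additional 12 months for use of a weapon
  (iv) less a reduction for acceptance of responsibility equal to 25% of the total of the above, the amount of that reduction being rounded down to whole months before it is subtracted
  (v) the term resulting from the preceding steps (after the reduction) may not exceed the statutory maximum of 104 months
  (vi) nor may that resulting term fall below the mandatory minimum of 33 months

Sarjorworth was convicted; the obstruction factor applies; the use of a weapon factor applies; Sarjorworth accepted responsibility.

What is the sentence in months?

Obstruction enhancement: +46 months
Use of a weapon enhancement: +12 months
Adjusted term: 33 months + 46 months + 12 months = 91 months
Acceptance of responsibility reduction: 25% of 91 months = 22 months (rounded down)
After reduction: 91 − 22 = 69 months
Cap at 104 months: 69 months is within the cap, no reduction.
Minimum 33 months: 69 months meets the minimum, no increase.

69 months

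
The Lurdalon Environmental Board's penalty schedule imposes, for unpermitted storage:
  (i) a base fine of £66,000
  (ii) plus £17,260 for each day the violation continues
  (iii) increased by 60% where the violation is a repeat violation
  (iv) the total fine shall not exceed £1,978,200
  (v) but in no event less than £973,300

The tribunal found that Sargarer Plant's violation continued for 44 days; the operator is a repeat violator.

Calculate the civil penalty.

£1,320,704

Per-day component: 44 × £17,260 = £759,440
Base plus per-day: £66,000 + £759,440 = £825,440
Enhancement: 60% of £825,440 = £495,264
Enhanced fine: £825,440 + £495,264 = £1,320,704
Cap at £1,978,200: £1,320,704 is within the cap, no reduction.
Minimum £973,300: £1,320,704 meets the minimum, no increase.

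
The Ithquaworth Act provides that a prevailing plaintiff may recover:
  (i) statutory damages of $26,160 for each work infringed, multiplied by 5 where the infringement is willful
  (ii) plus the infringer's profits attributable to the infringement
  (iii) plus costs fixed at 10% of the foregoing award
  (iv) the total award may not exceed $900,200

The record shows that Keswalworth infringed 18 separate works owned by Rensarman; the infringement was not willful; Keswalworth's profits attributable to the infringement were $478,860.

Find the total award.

Statutory damages: 18 × $26,160 = $470,880
Infringement not willful: no ×5 enhancement.
Combined award: $470,880 + $478,860 = $949,740
Costs: 10% of $949,740 = $94,974
Award plus costs: $949,740 + $94,974 = $1,044,714
Cap at $900,200: $1,044,714 exceeds the cap → $900,200

$900,200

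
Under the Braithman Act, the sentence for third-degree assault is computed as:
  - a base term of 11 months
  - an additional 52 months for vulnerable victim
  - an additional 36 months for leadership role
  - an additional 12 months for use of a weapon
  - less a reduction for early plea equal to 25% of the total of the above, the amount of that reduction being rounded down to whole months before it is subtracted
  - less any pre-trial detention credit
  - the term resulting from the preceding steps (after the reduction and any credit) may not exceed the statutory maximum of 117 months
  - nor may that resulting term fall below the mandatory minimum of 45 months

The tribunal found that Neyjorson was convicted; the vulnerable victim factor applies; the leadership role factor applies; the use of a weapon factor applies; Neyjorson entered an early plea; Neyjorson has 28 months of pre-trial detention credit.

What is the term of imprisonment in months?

Vulnerable victim enhancement: +52 months
Leadership role enhancement: +36 months
Use of a weapon enhancement: +12 months
Adjusted term: 11 months + 52 months + 36 months + 12 months = 111 months
Early plea reduction: 25% of 111 months = 27 months (rounded down)
After reduction: 111 − 27 = 84 months
Less pre-trial detention credit: 84 months − 28 months = 56 months
Cap at 117 months: 56 months is within the cap, no reduction.
Minimum 45 months: 56 months meets the minimum, no increase.

56 months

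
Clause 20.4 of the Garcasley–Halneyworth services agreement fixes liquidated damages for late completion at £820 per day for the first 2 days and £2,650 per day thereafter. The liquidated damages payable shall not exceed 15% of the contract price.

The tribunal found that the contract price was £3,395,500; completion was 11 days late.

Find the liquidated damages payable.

First 2 days: 2 × £820 = £1,640
Remaining days: (11 − 2) × £2,650 = £23,850
Accrued per-day damages: £1,640 + £23,850 = £25,490
Cap: 15% of £3,395,500 = £509,325
Cap at £509,325: £25,490 is within the cap, no reduction.

£25,490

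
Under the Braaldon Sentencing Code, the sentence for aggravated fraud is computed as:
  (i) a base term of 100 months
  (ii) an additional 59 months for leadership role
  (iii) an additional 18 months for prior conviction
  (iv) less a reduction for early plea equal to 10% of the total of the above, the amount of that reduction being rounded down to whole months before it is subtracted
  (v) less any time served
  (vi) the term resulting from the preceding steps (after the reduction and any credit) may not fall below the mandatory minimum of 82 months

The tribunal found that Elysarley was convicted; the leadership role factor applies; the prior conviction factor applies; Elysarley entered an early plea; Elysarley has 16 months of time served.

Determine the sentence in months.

Leadership role enhancement: +59 months
Prior conviction enhancement: +18 months
Adjusted term: 100 months + 59 months + 18 months = 177 months
Early plea reduction: 10% of 177 months = 17 months (rounded down)
After reduction: 177 − 17 = 160 months
Less time served: 160 months − 16 months = 144 months
Minimum 82 months: 144 months meets the minimum, no increase.

144 months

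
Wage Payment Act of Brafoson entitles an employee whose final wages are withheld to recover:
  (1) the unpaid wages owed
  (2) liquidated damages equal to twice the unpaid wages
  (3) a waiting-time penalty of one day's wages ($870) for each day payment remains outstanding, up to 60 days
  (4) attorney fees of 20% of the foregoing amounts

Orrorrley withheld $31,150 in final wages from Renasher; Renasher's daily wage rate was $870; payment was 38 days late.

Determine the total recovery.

$151,812

Doubled: 2 × $31,150 = $62,300
Penalty days: min(38, 60) = 38
Waiting-time penalty: 38 × $870 = $33,060
Subtotal: $31,150 + $62,300 + $33,060 = $126,510
Attorney fees: 20% of $126,510 = $25,302
Total award: $126,510 + $25,302 = $151,812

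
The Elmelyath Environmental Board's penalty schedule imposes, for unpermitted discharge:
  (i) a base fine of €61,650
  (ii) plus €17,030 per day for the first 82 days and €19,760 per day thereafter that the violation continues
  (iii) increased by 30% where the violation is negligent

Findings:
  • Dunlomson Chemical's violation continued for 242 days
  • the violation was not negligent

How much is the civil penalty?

€4,619,710

First 82 days: 82 × €17,030 = €1,396,460
Remaining days: (242 − 82) × €19,760 = €3,161,600
Per-day component: €1,396,460 + €3,161,600 = €4,558,060
Base plus per-day: €61,650 + €4,558,060 = €4,619,710
The violation was not negligent: no 30% increase.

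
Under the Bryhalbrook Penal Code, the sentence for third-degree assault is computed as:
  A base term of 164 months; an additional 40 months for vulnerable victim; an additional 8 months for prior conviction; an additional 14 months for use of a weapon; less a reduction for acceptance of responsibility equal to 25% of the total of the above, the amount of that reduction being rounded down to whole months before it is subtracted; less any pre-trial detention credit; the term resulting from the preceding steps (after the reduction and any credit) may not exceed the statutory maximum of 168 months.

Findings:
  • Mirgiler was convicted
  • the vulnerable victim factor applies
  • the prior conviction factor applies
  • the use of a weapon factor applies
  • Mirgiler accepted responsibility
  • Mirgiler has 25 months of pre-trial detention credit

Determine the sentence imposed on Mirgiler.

Vulnerable victim enhancement: +40 months
Prior conviction enhancement: +8 months
Use of a weapon enhancement: +14 months
Adjusted term: 164 months + 40 months + 8 months + 14 months = 226 months
Acceptance of responsibility reduction: 25% of 226 months = 56 months (rounded down)
After reduction: 226 − 56 = 170 months
Less pre-trial detention credit: 170 months − 25 months = 145 months
Cap at 168 months: 145 months is within the cap, no reduction.

Sentence: 145 months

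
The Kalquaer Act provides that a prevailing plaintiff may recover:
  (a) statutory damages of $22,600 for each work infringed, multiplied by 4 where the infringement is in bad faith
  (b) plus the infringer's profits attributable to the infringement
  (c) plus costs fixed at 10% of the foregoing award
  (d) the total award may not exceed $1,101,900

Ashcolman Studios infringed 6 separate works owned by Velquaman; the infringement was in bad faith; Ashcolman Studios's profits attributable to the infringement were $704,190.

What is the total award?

Statutory damages: 6 × $22,600 = $135,600
Multiplied by 4: 4 × $135,600 = $542,400
Combined award: $542,400 + $704,190 = $1,246,590
Costs: 10% of $1,246,590 = $124,659
Award plus costs: $1,246,590 + $124,659 = $1,371,249
Cap at $1,101,900: $1,371,249 exceeds the cap → $1,101,900

$1,101,900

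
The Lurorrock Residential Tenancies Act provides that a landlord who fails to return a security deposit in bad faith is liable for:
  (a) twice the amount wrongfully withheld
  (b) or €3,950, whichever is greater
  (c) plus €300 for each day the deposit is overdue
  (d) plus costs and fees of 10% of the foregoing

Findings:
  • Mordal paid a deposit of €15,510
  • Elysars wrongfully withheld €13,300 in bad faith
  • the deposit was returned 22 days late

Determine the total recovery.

Doubled: 2 × €13,300 = €26,600
Minimum €3,950: €26,600 meets the minimum, no increase.
Late-return penalty: 22 × €300 = €6,600
Damages plus late penalty: €26,600 + €6,600 = €33,200
Costs and fees: 10% of €33,200 = €3,320
Total recovery: €33,200 + €3,320 = €36,520

€36,520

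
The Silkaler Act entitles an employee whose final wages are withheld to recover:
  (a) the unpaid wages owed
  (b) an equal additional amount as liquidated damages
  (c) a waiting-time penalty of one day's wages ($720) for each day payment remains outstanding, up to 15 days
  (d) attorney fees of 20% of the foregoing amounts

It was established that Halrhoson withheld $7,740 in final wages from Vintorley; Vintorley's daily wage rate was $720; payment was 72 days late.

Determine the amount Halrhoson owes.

Liquidated damages (equal amount): $7,740
Penalty days: min(72, 15) = 15
Waiting-time penalty: 15 × $720 = $10,800
Subtotal: $7,740 + $7,740 + $10,800 = $26,280
Attorney fees: 20% of $26,280 = $5,256
Total award: $26,280 + $5,256 = $31,536

$31,536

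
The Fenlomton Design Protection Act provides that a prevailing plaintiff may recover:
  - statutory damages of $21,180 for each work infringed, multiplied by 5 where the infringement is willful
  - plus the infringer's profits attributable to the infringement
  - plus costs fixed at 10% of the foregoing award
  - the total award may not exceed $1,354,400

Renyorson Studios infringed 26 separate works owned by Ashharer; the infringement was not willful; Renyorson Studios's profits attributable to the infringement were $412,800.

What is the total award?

Statutory damages: 26 × $21,180 = $550,680
Infringement not willful: no ×5 enhancement.
Combined award: $550,680 + $412,800 = $963,480
Costs: 10% of $963,480 = $96,348
Award plus costs: $963,480 + $96,348 = $1,059,828
Cap at $1,354,400: $1,059,828 is within the cap, no reduction.

$1,059,828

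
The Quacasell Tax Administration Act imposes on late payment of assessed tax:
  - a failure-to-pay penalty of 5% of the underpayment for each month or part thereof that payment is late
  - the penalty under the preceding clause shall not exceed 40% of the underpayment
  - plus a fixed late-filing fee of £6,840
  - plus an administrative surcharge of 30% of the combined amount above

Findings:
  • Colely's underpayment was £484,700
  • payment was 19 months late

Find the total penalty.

Accrued rate: 5% × 19 = 95%, capped at 40% → 40%
Failure-to-pay penalty: 40% of £484,700 = £193,880
Penalty before surcharge: £193,880 + £6,840 = £200,720
Administrative surcharge: 30% of £200,720 = £60,216
Total penalty: £200,720 + £60,216 = £260,936

£260,936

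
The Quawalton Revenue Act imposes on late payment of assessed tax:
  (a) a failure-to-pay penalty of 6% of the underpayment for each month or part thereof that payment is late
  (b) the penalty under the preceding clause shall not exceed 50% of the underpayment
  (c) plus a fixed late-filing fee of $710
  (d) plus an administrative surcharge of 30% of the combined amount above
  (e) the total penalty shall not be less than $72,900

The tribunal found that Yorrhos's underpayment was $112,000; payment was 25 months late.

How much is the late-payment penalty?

$73,723

Accrued rate: 6% × 25 = 150%, capped at 50% → 50%
Failure-to-pay penalty: 50% of $112,000 = $56,000
Penalty before surcharge: $56,000 + $710 = $56,710
Administrative surcharge: 30% of $56,710 = $17,013
Total penalty: $56,710 + $17,013 = $73,723
Minimum $72,900: $73,723 meets the minimum, no increase.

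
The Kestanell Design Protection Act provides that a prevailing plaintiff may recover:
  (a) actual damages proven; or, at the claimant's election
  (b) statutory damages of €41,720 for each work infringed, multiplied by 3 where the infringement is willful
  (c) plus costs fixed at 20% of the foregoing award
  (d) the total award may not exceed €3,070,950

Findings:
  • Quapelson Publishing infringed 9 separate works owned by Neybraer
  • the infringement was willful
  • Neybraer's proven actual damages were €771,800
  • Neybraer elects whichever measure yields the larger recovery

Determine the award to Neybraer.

€1,351,728

Statutory damages: 9 × €41,720 = €375,480
Trebled: 3 × €375,480 = €1,126,440
Greater of actual damages (€771,800) or enhanced statutory damages (€1,126,440): €1,126,440
Costs: 20% of €1,126,440 = €225,288
Award plus costs: €1,126,440 + €225,288 = €1,351,728
Cap at €3,070,950: €1,351,728 is within the cap, no reduction.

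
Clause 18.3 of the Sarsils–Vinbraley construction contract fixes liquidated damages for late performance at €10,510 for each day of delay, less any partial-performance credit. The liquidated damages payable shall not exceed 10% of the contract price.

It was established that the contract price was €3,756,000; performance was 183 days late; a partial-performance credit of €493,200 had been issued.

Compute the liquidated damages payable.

Per-day damages: 183 × €10,510 = €1,923,330
Less partial-performance credit: €1,923,330 − €493,200 = €1,430,130
Cap: 10% of €3,756,000 = €375,600
Cap at €375,600: €1,430,130 exceeds the cap → €375,600

Liquidated damages: €375,600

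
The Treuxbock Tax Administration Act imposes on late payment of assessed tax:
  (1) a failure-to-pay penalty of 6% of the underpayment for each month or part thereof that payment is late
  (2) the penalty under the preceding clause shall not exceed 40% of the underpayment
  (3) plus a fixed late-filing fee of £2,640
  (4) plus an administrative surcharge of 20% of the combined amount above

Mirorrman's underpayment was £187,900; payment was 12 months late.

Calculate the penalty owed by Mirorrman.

£93,360

Accrued rate: 6% × 12 = 72%, capped at 40% → 40%
Failure-to-pay penalty: 40% of £187,900 = £75,160
Penalty before surcharge: £75,160 + £2,640 = £77,800
Administrative surcharge: 20% of £77,800 = £15,560
Total penalty: £77,800 + £15,560 = £93,360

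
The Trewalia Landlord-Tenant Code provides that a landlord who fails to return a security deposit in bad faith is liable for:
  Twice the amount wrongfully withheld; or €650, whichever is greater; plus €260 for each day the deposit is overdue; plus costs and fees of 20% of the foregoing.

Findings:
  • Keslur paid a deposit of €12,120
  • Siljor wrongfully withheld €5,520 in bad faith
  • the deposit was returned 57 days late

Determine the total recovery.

€31,032

Doubled: 2 × €5,520 = €11,040
Minimum €650: €11,040 meets the minimum, no increase.
Late-return penalty: 57 × €260 = €14,820
Damages plus late penalty: €11,040 + €14,820 = €25,860
Costs and fees: 20% of €25,860 = €5,172
Total recovery: €25,860 + €5,172 = €31,032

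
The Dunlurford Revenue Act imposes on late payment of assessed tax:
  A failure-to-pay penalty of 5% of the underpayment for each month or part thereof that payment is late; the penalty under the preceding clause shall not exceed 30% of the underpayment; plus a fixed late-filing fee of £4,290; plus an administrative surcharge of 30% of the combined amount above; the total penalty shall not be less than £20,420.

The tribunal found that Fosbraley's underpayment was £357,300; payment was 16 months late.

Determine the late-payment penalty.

£144,924

Accrued rate: 5% × 16 = 80%, capped at 30% → 30%
Failure-to-pay penalty: 30% of £357,300 = £107,190
Penalty before surcharge: £107,190 + £4,290 = £111,480
Administrative surcharge: 30% of £111,480 = £33,444
Total penalty: £111,480 + £33,444 = £144,924
Minimum £20,420: £144,924 meets the minimum, no increase.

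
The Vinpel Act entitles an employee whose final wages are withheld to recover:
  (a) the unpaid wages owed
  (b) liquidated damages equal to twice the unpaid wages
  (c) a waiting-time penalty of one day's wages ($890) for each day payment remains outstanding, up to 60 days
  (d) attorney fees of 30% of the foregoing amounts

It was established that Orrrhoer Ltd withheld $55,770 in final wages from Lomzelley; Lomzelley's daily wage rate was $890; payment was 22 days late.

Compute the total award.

Doubled: 2 × $55,770 = $111,540
Penalty days: min(22, 60) = 22
Waiting-time penalty: 22 × $890 = $19,580
Subtotal: $55,770 + $111,540 + $19,580 = $186,890
Attorney fees: 30% of $186,890 = $56,067
Total award: $186,890 + $56,067 = $242,957

$242,957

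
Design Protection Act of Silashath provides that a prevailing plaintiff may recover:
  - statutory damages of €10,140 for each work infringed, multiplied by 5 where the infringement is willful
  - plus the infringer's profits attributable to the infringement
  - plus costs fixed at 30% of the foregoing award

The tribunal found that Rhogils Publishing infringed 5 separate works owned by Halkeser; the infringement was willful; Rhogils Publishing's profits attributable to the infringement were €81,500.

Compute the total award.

€435,500

Statutory damages: 5 × €10,140 = €50,700
Multiplied by 5: 5 × €50,700 = €253,500
Combined award: €253,500 + €81,500 = €335,000
Costs: 30% of €335,000 = €100,500
Award plus costs: €335,000 + €100,500 = €435,500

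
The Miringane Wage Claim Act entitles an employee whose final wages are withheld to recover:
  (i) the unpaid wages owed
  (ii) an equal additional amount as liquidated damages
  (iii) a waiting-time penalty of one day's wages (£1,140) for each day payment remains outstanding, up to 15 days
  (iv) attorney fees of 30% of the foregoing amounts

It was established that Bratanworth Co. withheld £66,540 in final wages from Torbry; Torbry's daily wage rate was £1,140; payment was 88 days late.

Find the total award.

Liquidated damages (equal amount): £66,540
Penalty days: min(88, 15) = 15
Waiting-time penalty: 15 × £1,140 = £17,100
Subtotal: £66,540 + £66,540 + £17,100 = £150,180
Attorney fees: 30% of £150,180 = £45,054
Total award: £150,180 + £45,054 = £195,234

£195,234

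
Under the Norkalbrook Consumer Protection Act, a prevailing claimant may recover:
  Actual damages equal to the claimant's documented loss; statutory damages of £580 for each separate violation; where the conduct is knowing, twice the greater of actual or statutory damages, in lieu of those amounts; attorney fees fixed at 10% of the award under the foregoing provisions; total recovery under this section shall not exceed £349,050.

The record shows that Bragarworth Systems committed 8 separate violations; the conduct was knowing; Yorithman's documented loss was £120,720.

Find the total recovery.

Statutory damages: 8 × £580 = £4,640
Greater of actual damages (£120,720) or statutory damages (£4,640): £120,720
Doubled: 2 × £120,720 = £241,440
Attorney fees: 10% of £241,440 = £24,144
Total before cap: £241,440 + £24,144 = £265,584
Cap at £349,050: £265,584 is within the cap, no reduction.

£265,584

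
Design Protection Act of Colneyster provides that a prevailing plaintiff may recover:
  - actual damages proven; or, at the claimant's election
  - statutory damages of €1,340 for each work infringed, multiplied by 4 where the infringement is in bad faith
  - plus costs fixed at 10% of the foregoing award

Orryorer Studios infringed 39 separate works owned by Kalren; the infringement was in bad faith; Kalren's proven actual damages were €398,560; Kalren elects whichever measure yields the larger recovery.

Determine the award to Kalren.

Statutory damages: 39 × €1,340 = €52,260
Multiplied by 4: 4 × €52,260 = €209,040
Greater of actual damages (€398,560) or enhanced statutory damages (€209,040): €398,560
Costs: 10% of €398,560 = €39,856
Award plus costs: €398,560 + €39,856 = €438,416

€438,416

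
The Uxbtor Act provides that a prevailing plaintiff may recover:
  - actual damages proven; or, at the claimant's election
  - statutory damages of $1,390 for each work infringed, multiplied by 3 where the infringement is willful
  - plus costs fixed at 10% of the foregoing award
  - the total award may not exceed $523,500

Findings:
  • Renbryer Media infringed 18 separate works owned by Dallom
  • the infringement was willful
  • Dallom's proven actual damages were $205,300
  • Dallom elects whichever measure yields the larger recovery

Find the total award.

$225,830

Statutory damages: 18 × $1,390 = $25,020
Trebled: 3 × $25,020 = $75,060
Greater of actual damages ($205,300) or enhanced statutory damages ($75,060): $205,300
Costs: 10% of $205,300 = $20,530
Award plus costs: $205,300 + $20,530 = $225,830
Cap at $523,500: $225,830 is within the cap, no reduction.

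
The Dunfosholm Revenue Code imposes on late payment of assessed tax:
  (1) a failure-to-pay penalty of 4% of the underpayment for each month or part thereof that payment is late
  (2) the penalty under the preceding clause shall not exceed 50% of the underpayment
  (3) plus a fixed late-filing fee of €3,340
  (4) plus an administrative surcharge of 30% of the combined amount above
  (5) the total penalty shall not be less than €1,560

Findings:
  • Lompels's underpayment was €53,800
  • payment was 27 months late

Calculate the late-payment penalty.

€39,312

Accrued rate: 4% × 27 = 108%, capped at 50% → 50%
Failure-to-pay penalty: 50% of €53,800 = €26,900
Penalty before surcharge: €26,900 + €3,340 = €30,240
Administrative surcharge: 30% of €30,240 = €9,072
Total penalty: €30,240 + €9,072 = €39,312
Minimum €1,560: €39,312 meets the minimum, no increase.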